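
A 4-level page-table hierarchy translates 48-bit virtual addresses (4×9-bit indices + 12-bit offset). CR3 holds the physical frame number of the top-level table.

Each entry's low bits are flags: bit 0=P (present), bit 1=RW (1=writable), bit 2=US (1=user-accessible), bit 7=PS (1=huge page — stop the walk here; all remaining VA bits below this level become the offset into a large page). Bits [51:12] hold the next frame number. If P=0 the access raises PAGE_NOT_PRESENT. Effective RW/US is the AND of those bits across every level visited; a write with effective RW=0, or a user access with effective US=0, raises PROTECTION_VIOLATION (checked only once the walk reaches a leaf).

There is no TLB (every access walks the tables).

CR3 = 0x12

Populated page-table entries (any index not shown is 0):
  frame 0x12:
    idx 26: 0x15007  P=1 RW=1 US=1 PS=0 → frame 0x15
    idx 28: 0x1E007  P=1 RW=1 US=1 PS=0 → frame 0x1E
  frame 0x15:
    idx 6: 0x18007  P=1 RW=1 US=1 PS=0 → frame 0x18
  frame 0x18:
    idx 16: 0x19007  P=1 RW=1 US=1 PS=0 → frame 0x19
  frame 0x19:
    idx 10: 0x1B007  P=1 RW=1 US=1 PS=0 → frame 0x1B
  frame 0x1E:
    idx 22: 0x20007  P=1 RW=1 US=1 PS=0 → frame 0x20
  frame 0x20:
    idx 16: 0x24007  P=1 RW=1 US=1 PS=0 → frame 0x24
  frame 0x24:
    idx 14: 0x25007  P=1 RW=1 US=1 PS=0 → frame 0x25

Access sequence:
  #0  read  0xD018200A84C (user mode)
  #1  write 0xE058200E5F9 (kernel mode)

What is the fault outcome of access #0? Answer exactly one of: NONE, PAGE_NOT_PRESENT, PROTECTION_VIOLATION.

Walk each access:
#0 VA=0xD018200A84C (r,user):
  L0: frame=0x12 idx=26 entry=0x15007 [P=1 RW=1 US=1 PS=0]
  L1: frame=0x15 idx=6 entry=0x18007 [P=1 RW=1 US=1 PS=0]
  L2: frame=0x18 idx=16 entry=0x19007 [P=1 RW=1 US=1 PS=0]
  L3: frame=0x19 idx=10 entry=0x1B007 [P=1 RW=1 US=1 PS=0]
  ⇒ phys 0x1B84C  [4 reads]
#1 VA=0xE058200E5F9 (w,kernel):
  L0: frame=0x12 idx=28 entry=0x1E007 [P=1 RW=1 US=1 PS=0]
  L1: frame=0x1E idx=22 entry=0x20007 [P=1 RW=1 US=1 PS=0]
  L2: frame=0x20 idx=16 entry=0x24007 [P=1 RW=1 US=1 PS=0]
  L3: frame=0x24 idx=14 entry=0x25007 [P=1 RW=1 US=1 PS=0]
  ⇒ phys 0x255F9  [4 reads]

Access #0 fault: NONE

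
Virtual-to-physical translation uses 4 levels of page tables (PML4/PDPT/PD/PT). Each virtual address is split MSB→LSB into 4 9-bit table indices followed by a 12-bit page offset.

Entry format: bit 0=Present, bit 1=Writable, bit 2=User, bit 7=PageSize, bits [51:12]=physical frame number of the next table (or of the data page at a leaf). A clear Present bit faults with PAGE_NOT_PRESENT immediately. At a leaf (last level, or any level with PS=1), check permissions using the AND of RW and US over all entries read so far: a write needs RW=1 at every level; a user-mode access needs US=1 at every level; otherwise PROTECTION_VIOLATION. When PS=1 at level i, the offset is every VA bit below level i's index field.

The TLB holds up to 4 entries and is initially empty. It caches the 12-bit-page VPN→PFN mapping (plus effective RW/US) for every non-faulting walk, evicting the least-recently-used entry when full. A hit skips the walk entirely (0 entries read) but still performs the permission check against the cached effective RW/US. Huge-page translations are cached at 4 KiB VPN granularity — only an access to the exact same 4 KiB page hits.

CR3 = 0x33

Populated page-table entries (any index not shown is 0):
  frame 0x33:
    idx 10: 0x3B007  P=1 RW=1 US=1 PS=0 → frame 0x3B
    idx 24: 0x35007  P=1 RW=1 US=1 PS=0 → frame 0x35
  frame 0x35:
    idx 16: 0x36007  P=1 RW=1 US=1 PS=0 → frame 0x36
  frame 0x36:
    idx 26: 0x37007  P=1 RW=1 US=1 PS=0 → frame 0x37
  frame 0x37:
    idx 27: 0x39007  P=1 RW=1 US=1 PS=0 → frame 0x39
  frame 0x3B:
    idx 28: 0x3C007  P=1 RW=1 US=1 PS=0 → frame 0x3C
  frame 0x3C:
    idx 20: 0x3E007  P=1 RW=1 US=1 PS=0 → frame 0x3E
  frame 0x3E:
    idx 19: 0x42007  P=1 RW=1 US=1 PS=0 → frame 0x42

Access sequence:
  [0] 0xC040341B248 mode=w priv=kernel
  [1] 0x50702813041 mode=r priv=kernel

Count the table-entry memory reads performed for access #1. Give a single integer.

Walk each access:
#0 VA=0xC040341B248 (w,kernel):
  [0] read 0x33 idx=24: raw=0x35007 flags P=1 W=1 U=1 S=0
  [1] read 0x35 idx=16: raw=0x36007 flags P=1 W=1 U=1 S=0
  [2] read 0x36 idx=26: raw=0x37007 flags P=1 W=1 U=1 S=0
  [3] read 0x37 idx=27: raw=0x39007 flags P=1 W=1 U=1 S=0
  ✓ 0x39248  — 4 lookups
#1 VA=0x50702813041 (r,kernel):
  [0] read 0x33 idx=10: raw=0x3B007 flags P=1 W=1 U=1 S=0
  [1] read 0x3B idx=28: raw=0x3C007 flags P=1 W=1 U=1 S=0
  [2] read 0x3C idx=20: raw=0x3E007 flags P=1 W=1 U=1 S=0
  [3] read 0x3E idx=19: raw=0x42007 flags P=1 W=1 U=1 S=0
  ✓ 0x42041  — 4 lookups

Entries read for #1: 4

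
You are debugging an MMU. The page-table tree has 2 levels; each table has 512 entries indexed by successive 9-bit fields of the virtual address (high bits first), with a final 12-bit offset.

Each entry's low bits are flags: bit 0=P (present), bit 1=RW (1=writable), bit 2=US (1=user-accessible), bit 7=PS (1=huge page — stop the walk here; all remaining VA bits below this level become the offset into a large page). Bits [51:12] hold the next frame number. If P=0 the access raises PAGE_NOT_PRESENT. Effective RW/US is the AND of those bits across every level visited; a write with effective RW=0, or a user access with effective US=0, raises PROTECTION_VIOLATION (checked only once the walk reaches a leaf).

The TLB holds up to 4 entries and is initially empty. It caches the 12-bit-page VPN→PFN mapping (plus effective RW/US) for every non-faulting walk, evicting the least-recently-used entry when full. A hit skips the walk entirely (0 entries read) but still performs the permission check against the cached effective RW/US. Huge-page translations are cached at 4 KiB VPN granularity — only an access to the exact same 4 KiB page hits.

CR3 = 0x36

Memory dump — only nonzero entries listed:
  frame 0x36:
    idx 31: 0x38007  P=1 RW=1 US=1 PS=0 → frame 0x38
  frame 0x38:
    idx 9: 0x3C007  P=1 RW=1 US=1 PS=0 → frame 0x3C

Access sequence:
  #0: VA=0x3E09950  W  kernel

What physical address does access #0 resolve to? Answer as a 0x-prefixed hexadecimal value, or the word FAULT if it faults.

Trace:
#0 VA=0x3E09950 (w,kernel):
  L0 @0x36[31] → 0x38007  P=1,RW=1,US=1,PS=0
  L1 @0x38[9] → 0x3C007  P=1,RW=1,US=1,PS=0
  → PA=0x3C950  (2 entries read)

Access #0 PA: 0x3C950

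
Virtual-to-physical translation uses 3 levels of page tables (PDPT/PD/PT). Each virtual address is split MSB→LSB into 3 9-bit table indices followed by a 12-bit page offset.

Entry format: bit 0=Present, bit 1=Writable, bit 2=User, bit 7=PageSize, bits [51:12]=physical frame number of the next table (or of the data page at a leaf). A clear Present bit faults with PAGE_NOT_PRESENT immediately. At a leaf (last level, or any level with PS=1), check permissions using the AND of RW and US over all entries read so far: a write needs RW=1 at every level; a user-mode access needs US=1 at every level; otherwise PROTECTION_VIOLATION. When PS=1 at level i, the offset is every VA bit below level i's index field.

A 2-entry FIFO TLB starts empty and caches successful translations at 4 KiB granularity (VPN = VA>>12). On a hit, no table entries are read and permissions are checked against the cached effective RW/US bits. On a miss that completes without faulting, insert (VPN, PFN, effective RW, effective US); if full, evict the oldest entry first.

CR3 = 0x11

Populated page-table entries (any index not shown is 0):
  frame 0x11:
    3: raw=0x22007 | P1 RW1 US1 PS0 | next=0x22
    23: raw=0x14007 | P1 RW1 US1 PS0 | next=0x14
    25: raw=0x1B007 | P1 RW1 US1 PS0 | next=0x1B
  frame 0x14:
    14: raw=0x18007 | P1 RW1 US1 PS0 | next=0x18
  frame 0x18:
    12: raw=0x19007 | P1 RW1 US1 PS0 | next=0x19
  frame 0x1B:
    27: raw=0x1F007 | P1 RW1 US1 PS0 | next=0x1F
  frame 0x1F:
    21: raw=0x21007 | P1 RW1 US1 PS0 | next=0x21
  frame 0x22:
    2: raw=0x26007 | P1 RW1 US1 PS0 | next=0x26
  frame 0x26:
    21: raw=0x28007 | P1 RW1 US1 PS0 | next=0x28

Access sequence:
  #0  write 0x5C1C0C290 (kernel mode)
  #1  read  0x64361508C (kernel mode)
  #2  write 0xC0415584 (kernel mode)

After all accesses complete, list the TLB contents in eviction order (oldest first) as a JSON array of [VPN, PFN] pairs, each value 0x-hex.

Per-access translation:
#0 VA=0x5C1C0C290 (w,kernel):
  lvl0: tbl 0x11, slot 23 ⇒ 0x14007 (P1/RW1/US1/PS0)
  lvl1: tbl 0x14, slot 14 ⇒ 0x18007 (P1/RW1/US1/PS0)
  lvl2: tbl 0x18, slot 12 ⇒ 0x19007 (P1/RW1/US1/PS0)
  ⇒ phys 0x19290  [3 reads]
#1 VA=0x64361508C (r,kernel):
  lvl0: tbl 0x11, slot 25 ⇒ 0x1B007 (P1/RW1/US1/PS0)
  lvl1: tbl 0x1B, slot 27 ⇒ 0x1F007 (P1/RW1/US1/PS0)
  lvl2: tbl 0x1F, slot 21 ⇒ 0x21007 (P1/RW1/US1/PS0)
  ⇒ phys 0x2108C  [3 reads]
#2 VA=0xC0415584 (w,kernel):
  lvl0: tbl 0x11, slot 3 ⇒ 0x22007 (P1/RW1/US1/PS0)
  lvl1: tbl 0x22, slot 2 ⇒ 0x26007 (P1/RW1/US1/PS0)
  lvl2: tbl 0x26, slot 21 ⇒ 0x28007 (P1/RW1/US1/PS0)
  ⇒ phys 0x28584  [3 reads]

TLB: [["0x643615", "0x21"], ["0xC0415", "0x28"]]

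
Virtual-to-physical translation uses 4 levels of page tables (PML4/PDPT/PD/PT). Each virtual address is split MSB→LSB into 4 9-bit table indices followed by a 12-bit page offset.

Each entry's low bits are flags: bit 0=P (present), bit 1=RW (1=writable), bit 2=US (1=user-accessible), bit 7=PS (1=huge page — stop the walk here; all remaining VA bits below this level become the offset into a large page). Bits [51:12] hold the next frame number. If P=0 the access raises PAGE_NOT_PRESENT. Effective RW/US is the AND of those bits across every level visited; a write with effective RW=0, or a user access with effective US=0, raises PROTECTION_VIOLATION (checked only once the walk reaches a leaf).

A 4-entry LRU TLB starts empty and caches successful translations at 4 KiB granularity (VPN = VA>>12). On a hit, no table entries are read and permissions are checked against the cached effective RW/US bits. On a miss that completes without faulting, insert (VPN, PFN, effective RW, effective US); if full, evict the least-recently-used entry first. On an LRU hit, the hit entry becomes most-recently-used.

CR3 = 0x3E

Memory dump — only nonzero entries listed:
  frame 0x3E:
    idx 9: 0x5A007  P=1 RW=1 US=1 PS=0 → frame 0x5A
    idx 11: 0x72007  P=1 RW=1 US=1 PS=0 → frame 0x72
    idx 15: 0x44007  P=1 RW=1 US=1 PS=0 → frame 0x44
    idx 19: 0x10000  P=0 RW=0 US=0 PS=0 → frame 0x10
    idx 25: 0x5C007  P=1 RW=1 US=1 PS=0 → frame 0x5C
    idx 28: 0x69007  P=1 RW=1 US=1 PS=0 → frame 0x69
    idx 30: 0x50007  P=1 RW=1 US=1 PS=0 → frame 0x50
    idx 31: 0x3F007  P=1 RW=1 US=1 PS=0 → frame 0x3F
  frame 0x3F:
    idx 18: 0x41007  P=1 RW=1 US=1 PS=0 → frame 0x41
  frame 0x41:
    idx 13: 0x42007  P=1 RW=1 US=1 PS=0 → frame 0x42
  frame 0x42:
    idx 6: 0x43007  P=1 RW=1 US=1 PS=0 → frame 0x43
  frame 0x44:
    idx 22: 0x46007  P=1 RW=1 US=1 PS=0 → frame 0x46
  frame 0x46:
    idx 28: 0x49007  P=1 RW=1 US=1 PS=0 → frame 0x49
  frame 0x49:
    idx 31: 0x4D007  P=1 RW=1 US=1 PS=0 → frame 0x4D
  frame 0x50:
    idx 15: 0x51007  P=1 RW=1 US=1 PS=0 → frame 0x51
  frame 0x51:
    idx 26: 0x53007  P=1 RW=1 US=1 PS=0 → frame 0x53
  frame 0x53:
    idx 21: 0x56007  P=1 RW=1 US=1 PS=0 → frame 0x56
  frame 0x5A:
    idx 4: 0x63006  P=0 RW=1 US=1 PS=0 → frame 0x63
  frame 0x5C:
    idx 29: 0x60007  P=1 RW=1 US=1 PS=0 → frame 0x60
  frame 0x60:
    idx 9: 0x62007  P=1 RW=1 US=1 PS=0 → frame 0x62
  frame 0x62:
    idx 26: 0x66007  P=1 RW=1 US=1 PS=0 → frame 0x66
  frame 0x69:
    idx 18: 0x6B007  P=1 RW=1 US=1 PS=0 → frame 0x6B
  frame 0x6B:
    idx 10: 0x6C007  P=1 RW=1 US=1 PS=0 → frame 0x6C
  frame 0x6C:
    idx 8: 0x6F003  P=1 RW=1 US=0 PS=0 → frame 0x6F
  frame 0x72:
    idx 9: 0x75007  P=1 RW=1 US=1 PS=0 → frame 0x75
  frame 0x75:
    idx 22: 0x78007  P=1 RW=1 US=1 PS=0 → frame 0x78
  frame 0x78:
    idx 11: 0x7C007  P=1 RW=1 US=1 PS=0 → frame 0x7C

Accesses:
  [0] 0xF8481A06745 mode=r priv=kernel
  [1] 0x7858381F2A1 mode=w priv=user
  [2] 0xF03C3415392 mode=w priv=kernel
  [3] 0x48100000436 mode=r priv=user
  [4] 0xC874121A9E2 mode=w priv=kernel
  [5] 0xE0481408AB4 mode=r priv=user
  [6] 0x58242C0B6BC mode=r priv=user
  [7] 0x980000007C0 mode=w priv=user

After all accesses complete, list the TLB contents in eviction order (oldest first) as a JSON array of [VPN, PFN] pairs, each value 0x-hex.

Per-access translation:
#0 VA=0xF8481A06745 (r,kernel):
  lvl0: tbl 0x3E, slot 31 ⇒ 0x3F007 (P1/RW1/US1/PS0)
  lvl1: tbl 0x3F, slot 18 ⇒ 0x41007 (P1/RW1/US1/PS0)
  lvl2: tbl 0x41, slot 13 ⇒ 0x42007 (P1/RW1/US1/PS0)
  lvl3: tbl 0x42, slot 6 ⇒ 0x43007 (P1/RW1/US1/PS0)
  ✓ 0x43745  — 4 lookups
#1 VA=0x7858381F2A1 (w,user):
  lvl0: tbl 0x3E, slot 15 ⇒ 0x44007 (P1/RW1/US1/PS0)
  lvl1: tbl 0x44, slot 22 ⇒ 0x46007 (P1/RW1/US1/PS0)
  lvl2: tbl 0x46, slot 28 ⇒ 0x49007 (P1/RW1/US1/PS0)
  lvl3: tbl 0x49, slot 31 ⇒ 0x4D007 (P1/RW1/US1/PS0)
  ✓ 0x4D2A1  — 4 lookups
#2 VA=0xF03C3415392 (w,kernel):
  lvl0: tbl 0x3E, slot 30 ⇒ 0x50007 (P1/RW1/US1/PS0)
  lvl1: tbl 0x50, slot 15 ⇒ 0x51007 (P1/RW1/US1/PS0)
  lvl2: tbl 0x51, slot 26 ⇒ 0x53007 (P1/RW1/US1/PS0)
  lvl3: tbl 0x53, slot 21 ⇒ 0x56007 (P1/RW1/US1/PS0)
  ✓ 0x56392  — 4 lookups
#3 VA=0x48100000436 (r,user):
  lvl0: tbl 0x3E, slot 9 ⇒ 0x5A007 (P1/RW1/US1/PS0)
  lvl1: tbl 0x5A, slot 4 ⇒ 0x63006 (P0/RW1/US1/PS0)
  → PAGE_NOT_PRESENT  (2 entries read)
#4 VA=0xC874121A9E2 (w,kernel):
  lvl0: tbl 0x3E, slot 25 ⇒ 0x5C007 (P1/RW1/US1/PS0)
  lvl1: tbl 0x5C, slot 29 ⇒ 0x60007 (P1/RW1/US1/PS0)
  lvl2: tbl 0x60, slot 9 ⇒ 0x62007 (P1/RW1/US1/PS0)
  lvl3: tbl 0x62, slot 26 ⇒ 0x66007 (P1/RW1/US1/PS0)
  ✓ 0x669E2  — 4 lookups
#5 VA=0xE0481408AB4 (r,user):
  lvl0: tbl 0x3E, slot 28 ⇒ 0x69007 (P1/RW1/US1/PS0)
  lvl1: tbl 0x69, slot 18 ⇒ 0x6B007 (P1/RW1/US1/PS0)
  lvl2: tbl 0x6B, slot 10 ⇒ 0x6C007 (P1/RW1/US1/PS0)
  lvl3: tbl 0x6C, slot 8 ⇒ 0x6F003 (P1/RW1/US0/PS0)
  → PROTECTION_VIOLATION  (4 entries read)
#6 VA=0x58242C0B6BC (r,user):
  lvl0: tbl 0x3E, slot 11 ⇒ 0x72007 (P1/RW1/US1/PS0)
  lvl1: tbl 0x72, slot 9 ⇒ 0x75007 (P1/RW1/US1/PS0)
  lvl2: tbl 0x75, slot 22 ⇒ 0x78007 (P1/RW1/US1/PS0)
  lvl3: tbl 0x78, slot 11 ⇒ 0x7C007 (P1/RW1/US1/PS0)
  ✓ 0x7C6BC  — 4 lookups
#7 VA=0x980000007C0 (w,user):
  lvl0: tbl 0x3E, slot 19 ⇒ 0x10000 (P0/RW0/US0/PS0)
  → PAGE_NOT_PRESENT  (1 entries read)

TLB: [["0x7858381F", "0x4D"], ["0xF03C3415", "0x56"], ["0xC874121A", "0x66"], ["0x58242C0B", "0x7C"]]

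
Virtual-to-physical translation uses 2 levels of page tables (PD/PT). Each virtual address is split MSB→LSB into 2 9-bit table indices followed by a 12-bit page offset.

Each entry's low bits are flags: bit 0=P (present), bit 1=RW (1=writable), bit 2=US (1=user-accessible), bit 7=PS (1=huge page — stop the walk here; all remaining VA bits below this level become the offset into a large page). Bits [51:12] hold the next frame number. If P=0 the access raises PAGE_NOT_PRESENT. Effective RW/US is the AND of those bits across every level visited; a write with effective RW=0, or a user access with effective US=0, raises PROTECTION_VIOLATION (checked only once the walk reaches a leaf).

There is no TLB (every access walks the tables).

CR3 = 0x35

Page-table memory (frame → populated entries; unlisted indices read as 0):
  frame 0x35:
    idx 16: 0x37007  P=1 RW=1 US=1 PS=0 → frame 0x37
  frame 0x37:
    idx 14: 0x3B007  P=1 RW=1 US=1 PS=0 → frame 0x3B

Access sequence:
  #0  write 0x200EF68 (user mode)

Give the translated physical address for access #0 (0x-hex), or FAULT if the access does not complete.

Walk each access:
#0 VA=0x200EF68 (w,user):
  lvl0: tbl 0x35, slot 16 ⇒ 0x37007 (P1/RW1/US1/PS0)
  lvl1: tbl 0x37, slot 14 ⇒ 0x3B007 (P1/RW1/US1/PS0)
  ✓ 0x3BF68  — 2 lookups

Access #0 PA: 0x3BF68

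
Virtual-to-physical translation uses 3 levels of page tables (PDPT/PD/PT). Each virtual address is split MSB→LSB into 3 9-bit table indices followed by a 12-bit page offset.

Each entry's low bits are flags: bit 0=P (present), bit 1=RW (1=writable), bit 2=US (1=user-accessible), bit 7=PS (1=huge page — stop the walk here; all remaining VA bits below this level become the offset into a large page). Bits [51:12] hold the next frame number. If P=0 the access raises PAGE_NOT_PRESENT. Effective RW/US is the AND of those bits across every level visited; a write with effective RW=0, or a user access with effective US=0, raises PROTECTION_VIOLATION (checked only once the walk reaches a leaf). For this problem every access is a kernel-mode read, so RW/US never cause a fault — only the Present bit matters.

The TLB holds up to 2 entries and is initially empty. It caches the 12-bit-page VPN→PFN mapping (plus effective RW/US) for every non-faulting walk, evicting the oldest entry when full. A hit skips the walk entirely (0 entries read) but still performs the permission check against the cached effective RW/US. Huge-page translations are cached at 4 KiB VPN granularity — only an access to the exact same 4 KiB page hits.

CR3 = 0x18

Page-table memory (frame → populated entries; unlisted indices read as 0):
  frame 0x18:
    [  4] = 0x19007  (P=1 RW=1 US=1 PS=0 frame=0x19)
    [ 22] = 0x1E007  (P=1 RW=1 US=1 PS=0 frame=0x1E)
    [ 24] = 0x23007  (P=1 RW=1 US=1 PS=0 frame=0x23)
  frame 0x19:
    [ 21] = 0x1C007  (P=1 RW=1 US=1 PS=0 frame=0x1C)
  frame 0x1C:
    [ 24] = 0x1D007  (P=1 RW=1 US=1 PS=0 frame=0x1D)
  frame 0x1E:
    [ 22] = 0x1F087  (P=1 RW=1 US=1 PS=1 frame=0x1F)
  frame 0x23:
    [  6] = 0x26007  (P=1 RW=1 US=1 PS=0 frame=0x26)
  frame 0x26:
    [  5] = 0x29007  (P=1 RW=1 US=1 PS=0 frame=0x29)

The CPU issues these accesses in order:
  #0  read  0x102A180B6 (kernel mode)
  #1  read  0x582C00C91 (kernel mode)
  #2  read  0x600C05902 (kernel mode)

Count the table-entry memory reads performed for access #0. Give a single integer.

Trace:
#0 VA=0x102A180B6 (r,kernel):
  L0: frame=0x18 idx=4 entry=0x19007 [P=1 RW=1 US=1 PS=0]
  L1: frame=0x19 idx=21 entry=0x1C007 [P=1 RW=1 US=1 PS=0]
  L2: frame=0x1C idx=24 entry=0x1D007 [P=1 RW=1 US=1 PS=0]
  ✓ 0x1D0B6  — 3 lookups
#1 VA=0x582C00C91 (r,kernel):
  L0: frame=0x18 idx=22 entry=0x1E007 [P=1 RW=1 US=1 PS=0]
  L1: frame=0x1E idx=22 entry=0x1F087 [P=1 RW=1 US=1 PS=1]
  ✓ 0x1FC91 (huge @L1)  — 2 lookups
#2 VA=0x600C05902 (r,kernel):
  L0: frame=0x18 idx=24 entry=0x23007 [P=1 RW=1 US=1 PS=0]
  L1: frame=0x23 idx=6 entry=0x26007 [P=1 RW=1 US=1 PS=0]
  L2: frame=0x26 idx=5 entry=0x29007 [P=1 RW=1 US=1 PS=0]
  ✓ 0x29902  — 3 lookups

Entries read for #0: 3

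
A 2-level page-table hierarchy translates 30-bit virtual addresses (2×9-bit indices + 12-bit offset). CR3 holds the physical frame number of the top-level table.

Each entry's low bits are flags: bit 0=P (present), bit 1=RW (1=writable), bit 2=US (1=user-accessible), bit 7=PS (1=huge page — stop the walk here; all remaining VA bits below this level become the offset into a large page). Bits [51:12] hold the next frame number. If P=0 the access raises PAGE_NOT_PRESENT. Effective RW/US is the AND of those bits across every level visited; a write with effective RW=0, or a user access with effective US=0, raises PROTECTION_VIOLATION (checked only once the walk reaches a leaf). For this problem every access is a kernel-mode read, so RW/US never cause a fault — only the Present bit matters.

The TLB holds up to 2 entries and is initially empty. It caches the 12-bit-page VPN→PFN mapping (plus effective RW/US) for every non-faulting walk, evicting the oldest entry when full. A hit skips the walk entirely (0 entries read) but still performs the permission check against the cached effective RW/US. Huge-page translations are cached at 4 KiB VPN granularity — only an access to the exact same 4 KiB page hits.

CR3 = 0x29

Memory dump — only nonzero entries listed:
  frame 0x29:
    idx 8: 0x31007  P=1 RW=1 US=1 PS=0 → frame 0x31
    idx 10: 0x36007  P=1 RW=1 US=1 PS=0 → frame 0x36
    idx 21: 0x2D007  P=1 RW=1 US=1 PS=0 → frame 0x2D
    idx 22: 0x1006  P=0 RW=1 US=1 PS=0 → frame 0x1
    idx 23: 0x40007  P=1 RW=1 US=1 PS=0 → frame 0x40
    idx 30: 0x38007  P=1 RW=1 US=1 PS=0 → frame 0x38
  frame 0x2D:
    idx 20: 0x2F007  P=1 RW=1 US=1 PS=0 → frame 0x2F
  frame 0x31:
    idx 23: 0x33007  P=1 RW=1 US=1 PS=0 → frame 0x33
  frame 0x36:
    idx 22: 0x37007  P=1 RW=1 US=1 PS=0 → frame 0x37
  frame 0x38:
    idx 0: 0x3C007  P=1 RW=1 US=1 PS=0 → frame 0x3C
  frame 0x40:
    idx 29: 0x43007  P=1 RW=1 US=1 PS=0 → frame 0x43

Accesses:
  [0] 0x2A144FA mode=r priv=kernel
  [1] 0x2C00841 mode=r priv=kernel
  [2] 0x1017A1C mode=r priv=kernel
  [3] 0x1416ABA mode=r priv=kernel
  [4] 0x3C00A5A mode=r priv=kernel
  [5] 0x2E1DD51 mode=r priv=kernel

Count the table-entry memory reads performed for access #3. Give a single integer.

Walk each access:
#0 VA=0x2A144FA (r,kernel):
  L0 @0x29[21] → 0x2D007  P=1,RW=1,US=1,PS=0
  L1 @0x2D[20] → 0x2F007  P=1,RW=1,US=1,PS=0
  → PA=0x2F4FA  (2 entries read)
#1 VA=0x2C00841 (r,kernel):
  L0 @0x29[22] → 0x1006  P=0,RW=1,US=1,PS=0
  ⇒ fault: PAGE_NOT_PRESENT  — 1 lookups
#2 VA=0x1017A1C (r,kernel):
  L0 @0x29[8] → 0x31007  P=1,RW=1,US=1,PS=0
  L1 @0x31[23] → 0x33007  P=1,RW=1,US=1,PS=0
  → PA=0x33A1C  (2 entries read)
#3 VA=0x1416ABA (r,kernel):
  L0 @0x29[10] → 0x36007  P=1,RW=1,US=1,PS=0
  L1 @0x36[22] → 0x37007  P=1,RW=1,US=1,PS=0
  → PA=0x37ABA  (2 entries read)
#4 VA=0x3C00A5A (r,kernel):
  L0 @0x29[30] → 0x38007  P=1,RW=1,US=1,PS=0
  L1 @0x38[0] → 0x3C007  P=1,RW=1,US=1,PS=0
  → PA=0x3CA5A  (2 entries read)
#5 VA=0x2E1DD51 (r,kernel):
  L0 @0x29[23] → 0x40007  P=1,RW=1,US=1,PS=0
  L1 @0x40[29] → 0x43007  P=1,RW=1,US=1,PS=0
  → PA=0x43D51  (2 entries read)

Entries read for #3: 2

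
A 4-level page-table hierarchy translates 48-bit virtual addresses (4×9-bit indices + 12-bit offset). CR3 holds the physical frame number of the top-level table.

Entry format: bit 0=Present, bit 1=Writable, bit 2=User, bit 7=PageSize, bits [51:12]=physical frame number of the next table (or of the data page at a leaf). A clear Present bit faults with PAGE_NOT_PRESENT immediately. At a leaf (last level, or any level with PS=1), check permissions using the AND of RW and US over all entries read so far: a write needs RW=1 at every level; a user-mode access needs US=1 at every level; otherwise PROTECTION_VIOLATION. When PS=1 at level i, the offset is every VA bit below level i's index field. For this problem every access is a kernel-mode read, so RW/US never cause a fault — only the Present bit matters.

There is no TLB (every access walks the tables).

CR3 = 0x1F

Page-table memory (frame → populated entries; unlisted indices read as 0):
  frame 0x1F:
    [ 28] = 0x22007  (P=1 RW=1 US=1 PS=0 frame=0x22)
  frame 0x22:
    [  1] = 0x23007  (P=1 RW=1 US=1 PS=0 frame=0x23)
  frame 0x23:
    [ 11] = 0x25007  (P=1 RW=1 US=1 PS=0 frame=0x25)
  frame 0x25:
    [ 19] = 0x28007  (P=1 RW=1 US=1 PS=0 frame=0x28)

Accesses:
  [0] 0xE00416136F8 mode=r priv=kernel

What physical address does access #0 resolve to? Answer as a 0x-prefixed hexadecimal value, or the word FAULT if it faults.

Trace:
#0 VA=0xE00416136F8 (r,kernel):
  lvl0: tbl 0x1F, slot 28 ⇒ 0x22007 (P1/RW1/US1/PS0)
  lvl1: tbl 0x22, slot 1 ⇒ 0x23007 (P1/RW1/US1/PS0)
  lvl2: tbl 0x23, slot 11 ⇒ 0x25007 (P1/RW1/US1/PS0)
  lvl3: tbl 0x25, slot 19 ⇒ 0x28007 (P1/RW1/US1/PS0)
  ✓ 0x286F8  — 4 lookups

Access #0 PA: 0x286F8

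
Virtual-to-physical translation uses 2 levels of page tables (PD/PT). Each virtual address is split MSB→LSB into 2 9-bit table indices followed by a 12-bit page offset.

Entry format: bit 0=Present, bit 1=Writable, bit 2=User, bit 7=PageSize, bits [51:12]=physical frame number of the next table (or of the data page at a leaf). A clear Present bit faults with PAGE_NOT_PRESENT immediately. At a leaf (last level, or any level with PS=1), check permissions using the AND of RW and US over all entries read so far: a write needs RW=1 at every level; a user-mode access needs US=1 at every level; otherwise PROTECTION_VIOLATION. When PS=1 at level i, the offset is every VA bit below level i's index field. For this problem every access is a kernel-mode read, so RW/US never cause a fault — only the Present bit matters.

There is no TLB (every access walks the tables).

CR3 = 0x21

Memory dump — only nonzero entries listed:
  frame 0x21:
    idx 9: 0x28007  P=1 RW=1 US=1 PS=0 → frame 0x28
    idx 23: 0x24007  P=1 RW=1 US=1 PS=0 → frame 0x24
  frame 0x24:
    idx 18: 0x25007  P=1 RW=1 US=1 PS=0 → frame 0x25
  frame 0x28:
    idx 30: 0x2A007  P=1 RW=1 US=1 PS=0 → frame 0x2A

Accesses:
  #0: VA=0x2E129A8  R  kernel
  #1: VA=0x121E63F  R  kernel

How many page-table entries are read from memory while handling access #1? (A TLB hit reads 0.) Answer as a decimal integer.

Walk each access:
#0 VA=0x2E129A8 (r,kernel):
  [0] read 0x21 idx=23: raw=0x24007 flags P=1 W=1 U=1 S=0
  [1] read 0x24 idx=18: raw=0x25007 flags P=1 W=1 U=1 S=0
  ✓ 0x259A8  — 2 lookups
#1 VA=0x121E63F (r,kernel):
  [0] read 0x21 idx=9: raw=0x28007 flags P=1 W=1 U=1 S=0
  [1] read 0x28 idx=30: raw=0x2A007 flags P=1 W=1 U=1 S=0
  ✓ 0x2A63F  — 2 lookups

Entries read for #1: 2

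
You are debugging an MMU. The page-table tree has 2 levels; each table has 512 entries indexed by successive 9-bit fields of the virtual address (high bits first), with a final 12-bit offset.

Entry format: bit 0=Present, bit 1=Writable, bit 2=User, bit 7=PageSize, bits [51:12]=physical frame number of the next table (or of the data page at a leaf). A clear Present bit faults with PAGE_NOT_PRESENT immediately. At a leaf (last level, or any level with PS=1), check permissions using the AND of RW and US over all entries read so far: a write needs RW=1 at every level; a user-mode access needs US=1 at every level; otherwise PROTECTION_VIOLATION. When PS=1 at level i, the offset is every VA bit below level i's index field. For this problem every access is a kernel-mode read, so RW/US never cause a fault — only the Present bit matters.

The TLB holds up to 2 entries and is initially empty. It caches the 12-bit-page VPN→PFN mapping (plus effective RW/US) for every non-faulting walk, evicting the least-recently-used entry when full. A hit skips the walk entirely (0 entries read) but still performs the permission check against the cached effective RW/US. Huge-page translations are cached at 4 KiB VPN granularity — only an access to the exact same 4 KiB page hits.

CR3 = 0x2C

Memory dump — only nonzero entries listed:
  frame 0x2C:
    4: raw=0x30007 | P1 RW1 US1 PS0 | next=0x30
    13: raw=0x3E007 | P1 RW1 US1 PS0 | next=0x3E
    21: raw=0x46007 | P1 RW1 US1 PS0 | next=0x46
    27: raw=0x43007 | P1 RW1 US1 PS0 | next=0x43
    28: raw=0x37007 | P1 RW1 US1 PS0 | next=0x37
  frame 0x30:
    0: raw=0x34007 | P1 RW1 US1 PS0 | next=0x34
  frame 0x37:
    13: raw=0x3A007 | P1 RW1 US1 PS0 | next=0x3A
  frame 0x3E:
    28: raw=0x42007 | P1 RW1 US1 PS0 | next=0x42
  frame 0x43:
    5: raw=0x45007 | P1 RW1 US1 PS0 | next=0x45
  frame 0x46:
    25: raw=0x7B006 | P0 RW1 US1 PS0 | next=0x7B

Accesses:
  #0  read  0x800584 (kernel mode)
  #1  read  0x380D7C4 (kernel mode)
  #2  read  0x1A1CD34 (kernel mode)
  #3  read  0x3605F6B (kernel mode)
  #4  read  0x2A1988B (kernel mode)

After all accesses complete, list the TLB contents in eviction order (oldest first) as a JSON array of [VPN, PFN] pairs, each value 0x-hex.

Trace:
#0 VA=0x800584 (r,kernel):
  L0: frame=0x2C idx=4 entry=0x30007 [P=1 RW=1 US=1 PS=0]
  L1: frame=0x30 idx=0 entry=0x34007 [P=1 RW=1 US=1 PS=0]
  ✓ 0x34584  — 2 lookups
#1 VA=0x380D7C4 (r,kernel):
  L0: frame=0x2C idx=28 entry=0x37007 [P=1 RW=1 US=1 PS=0]
  L1: frame=0x37 idx=13 entry=0x3A007 [P=1 RW=1 US=1 PS=0]
  ✓ 0x3A7C4  — 2 lookups
#2 VA=0x1A1CD34 (r,kernel):
  L0: frame=0x2C idx=13 entry=0x3E007 [P=1 RW=1 US=1 PS=0]
  L1: frame=0x3E idx=28 entry=0x42007 [P=1 RW=1 US=1 PS=0]
  ✓ 0x42D34  — 2 lookups
#3 VA=0x3605F6B (r,kernel):
  L0: frame=0x2C idx=27 entry=0x43007 [P=1 RW=1 US=1 PS=0]
  L1: frame=0x43 idx=5 entry=0x45007 [P=1 RW=1 US=1 PS=0]
  ✓ 0x45F6B  — 2 lookups
#4 VA=0x2A1988B (r,kernel):
  L0: frame=0x2C idx=21 entry=0x46007 [P=1 RW=1 US=1 PS=0]
  L1: frame=0x46 idx=25 entry=0x7B006 [P=0 RW=1 US=1 PS=0]
  ✗ PAGE_NOT_PRESENT  [2 reads]

TLB: [["0x1A1C", "0x42"], ["0x3605", "0x45"]]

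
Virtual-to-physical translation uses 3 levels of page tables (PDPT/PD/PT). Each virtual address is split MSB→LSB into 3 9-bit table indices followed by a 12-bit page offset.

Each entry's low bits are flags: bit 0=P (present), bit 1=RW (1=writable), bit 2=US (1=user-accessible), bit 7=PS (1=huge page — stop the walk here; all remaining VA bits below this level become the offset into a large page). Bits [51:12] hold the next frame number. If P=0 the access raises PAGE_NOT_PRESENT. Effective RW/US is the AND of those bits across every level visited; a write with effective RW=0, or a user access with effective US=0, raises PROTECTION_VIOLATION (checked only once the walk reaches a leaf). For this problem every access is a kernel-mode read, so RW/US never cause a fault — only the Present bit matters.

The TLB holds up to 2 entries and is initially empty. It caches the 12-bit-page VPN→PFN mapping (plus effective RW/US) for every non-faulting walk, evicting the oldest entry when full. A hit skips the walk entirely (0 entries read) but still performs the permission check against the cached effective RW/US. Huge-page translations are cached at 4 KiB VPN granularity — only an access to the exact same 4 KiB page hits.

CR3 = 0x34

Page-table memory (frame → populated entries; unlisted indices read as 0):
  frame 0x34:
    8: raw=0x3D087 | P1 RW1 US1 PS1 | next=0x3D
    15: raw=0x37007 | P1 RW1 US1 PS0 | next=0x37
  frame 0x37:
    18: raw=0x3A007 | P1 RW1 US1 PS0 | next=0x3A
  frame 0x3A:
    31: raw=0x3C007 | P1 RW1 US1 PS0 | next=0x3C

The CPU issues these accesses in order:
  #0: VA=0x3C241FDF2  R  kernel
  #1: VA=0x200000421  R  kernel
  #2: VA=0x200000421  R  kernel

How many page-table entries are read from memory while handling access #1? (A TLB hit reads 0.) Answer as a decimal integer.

Per-access translation:
#0 VA=0x3C241FDF2 (r,kernel):
  [0] read 0x34 idx=15: raw=0x37007 flags P=1 W=1 U=1 S=0
  [1] read 0x37 idx=18: raw=0x3A007 flags P=1 W=1 U=1 S=0
  [2] read 0x3A idx=31: raw=0x3C007 flags P=1 W=1 U=1 S=0
  ✓ 0x3CDF2  — 3 lookups
#1 VA=0x200000421 (r,kernel):
  [0] read 0x34 idx=8: raw=0x3D087 flags P=1 W=1 U=1 S=1
  ✓ 0x3D421 (huge @L0)  — 1 lookups
#2 VA=0x200000421 (r,kernel):
  TLB hit vpn=0x200000 → PA=0x3D421

Entries read for #1: 1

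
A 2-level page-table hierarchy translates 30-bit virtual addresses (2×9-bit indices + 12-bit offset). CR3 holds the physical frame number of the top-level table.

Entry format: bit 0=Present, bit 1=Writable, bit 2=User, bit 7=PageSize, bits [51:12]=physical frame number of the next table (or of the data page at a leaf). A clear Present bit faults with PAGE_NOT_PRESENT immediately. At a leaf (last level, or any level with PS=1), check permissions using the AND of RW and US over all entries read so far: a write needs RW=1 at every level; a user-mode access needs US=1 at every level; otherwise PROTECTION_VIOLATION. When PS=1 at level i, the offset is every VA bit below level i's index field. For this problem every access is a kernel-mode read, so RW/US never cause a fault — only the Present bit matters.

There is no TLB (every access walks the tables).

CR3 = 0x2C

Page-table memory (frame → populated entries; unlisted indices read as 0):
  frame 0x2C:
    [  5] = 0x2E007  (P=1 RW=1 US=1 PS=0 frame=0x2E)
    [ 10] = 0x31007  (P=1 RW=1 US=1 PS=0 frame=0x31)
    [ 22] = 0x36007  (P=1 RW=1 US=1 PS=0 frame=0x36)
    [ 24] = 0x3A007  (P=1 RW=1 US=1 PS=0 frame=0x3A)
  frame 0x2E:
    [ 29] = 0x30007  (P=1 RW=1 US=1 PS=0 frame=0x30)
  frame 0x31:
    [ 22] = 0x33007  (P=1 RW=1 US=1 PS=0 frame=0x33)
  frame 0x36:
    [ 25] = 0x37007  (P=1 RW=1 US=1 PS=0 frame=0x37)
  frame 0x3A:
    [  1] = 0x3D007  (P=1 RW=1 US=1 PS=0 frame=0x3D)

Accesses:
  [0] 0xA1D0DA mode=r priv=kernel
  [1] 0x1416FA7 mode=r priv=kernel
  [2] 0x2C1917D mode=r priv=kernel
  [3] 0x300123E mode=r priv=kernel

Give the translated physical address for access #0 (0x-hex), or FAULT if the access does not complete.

Trace:
#0 VA=0xA1D0DA (r,kernel):
  L0: frame=0x2C idx=5 entry=0x2E007 [P=1 RW=1 US=1 PS=0]
  L1: frame=0x2E idx=29 entry=0x30007 [P=1 RW=1 US=1 PS=0]
  ✓ 0x300DA  — 2 lookups
#1 VA=0x1416FA7 (r,kernel):
  L0: frame=0x2C idx=10 entry=0x31007 [P=1 RW=1 US=1 PS=0]
  L1: frame=0x31 idx=22 entry=0x33007 [P=1 RW=1 US=1 PS=0]
  ✓ 0x33FA7  — 2 lookups
#2 VA=0x2C1917D (r,kernel):
  L0: frame=0x2C idx=22 entry=0x36007 [P=1 RW=1 US=1 PS=0]
  L1: frame=0x36 idx=25 entry=0x37007 [P=1 RW=1 US=1 PS=0]
  ✓ 0x3717D  — 2 lookups
#3 VA=0x300123E (r,kernel):
  L0: frame=0x2C idx=24 entry=0x3A007 [P=1 RW=1 US=1 PS=0]
  L1: frame=0x3A idx=1 entry=0x3D007 [P=1 RW=1 US=1 PS=0]
  ✓ 0x3D23E  — 2 lookups

Access #0 PA: 0x300DA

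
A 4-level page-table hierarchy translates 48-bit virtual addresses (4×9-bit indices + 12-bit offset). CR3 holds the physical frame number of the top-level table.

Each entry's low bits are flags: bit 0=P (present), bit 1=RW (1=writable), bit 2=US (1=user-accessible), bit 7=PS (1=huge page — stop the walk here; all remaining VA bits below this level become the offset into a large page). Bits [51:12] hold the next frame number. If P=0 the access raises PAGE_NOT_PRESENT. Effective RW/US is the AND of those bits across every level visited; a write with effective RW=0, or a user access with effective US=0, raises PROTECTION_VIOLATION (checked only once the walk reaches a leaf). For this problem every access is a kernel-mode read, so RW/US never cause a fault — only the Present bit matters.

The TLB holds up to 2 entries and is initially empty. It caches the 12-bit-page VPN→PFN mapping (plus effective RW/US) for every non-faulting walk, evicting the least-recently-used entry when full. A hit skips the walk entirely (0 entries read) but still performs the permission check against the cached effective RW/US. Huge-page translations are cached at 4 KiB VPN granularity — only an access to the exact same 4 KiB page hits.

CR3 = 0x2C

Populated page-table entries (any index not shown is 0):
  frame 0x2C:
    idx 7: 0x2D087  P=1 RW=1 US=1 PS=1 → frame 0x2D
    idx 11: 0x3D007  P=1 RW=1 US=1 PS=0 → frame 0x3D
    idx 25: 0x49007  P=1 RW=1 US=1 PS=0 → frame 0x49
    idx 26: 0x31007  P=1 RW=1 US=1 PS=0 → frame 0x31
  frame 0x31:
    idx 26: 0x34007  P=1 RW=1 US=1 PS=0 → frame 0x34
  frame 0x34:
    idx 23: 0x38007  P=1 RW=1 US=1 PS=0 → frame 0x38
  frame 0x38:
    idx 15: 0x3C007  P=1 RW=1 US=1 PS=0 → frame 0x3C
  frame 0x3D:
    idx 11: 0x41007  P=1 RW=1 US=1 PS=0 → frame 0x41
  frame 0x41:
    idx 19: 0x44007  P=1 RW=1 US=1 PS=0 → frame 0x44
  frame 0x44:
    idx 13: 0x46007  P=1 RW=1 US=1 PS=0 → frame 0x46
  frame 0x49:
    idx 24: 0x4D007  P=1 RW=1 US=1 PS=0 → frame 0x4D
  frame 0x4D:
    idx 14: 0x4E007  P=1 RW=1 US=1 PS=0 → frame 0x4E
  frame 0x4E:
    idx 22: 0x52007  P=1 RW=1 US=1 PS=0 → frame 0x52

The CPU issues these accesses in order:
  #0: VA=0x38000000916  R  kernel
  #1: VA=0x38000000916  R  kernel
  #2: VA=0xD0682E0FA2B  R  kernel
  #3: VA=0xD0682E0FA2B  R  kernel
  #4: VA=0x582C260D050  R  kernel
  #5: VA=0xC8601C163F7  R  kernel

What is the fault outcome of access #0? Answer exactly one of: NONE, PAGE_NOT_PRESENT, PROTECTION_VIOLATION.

Per-access translation:
#0 VA=0x38000000916 (r,kernel):
  lvl0: tbl 0x2C, slot 7 ⇒ 0x2D087 (P1/RW1/US1/PS1)
  ⇒ phys 0x2D916 (huge @L0)  [1 reads]
#1 VA=0x38000000916 (r,kernel):
  TLB hit vpn=0x38000000 → PA=0x2D916
#2 VA=0xD0682E0FA2B (r,kernel):
  lvl0: tbl 0x2C, slot 26 ⇒ 0x31007 (P1/RW1/US1/PS0)
  lvl1: tbl 0x31, slot 26 ⇒ 0x34007 (P1/RW1/US1/PS0)
  lvl2: tbl 0x34, slot 23 ⇒ 0x38007 (P1/RW1/US1/PS0)
  lvl3: tbl 0x38, slot 15 ⇒ 0x3C007 (P1/RW1/US1/PS0)
  ⇒ phys 0x3CA2B  [4 reads]
#3 VA=0xD0682E0FA2B (r,kernel):
  TLB hit vpn=0xD0682E0F → PA=0x3CA2B
#4 VA=0x582C260D050 (r,kernel):
  lvl0: tbl 0x2C, slot 11 ⇒ 0x3D007 (P1/RW1/US1/PS0)
  lvl1: tbl 0x3D, slot 11 ⇒ 0x41007 (P1/RW1/US1/PS0)
  lvl2: tbl 0x41, slot 19 ⇒ 0x44007 (P1/RW1/US1/PS0)
  lvl3: tbl 0x44, slot 13 ⇒ 0x46007 (P1/RW1/US1/PS0)
  ⇒ phys 0x46050  [4 reads]
#5 VA=0xC8601C163F7 (r,kernel):
  lvl0: tbl 0x2C, slot 25 ⇒ 0x49007 (P1/RW1/US1/PS0)
  lvl1: tbl 0x49, slot 24 ⇒ 0x4D007 (P1/RW1/US1/PS0)
  lvl2: tbl 0x4D, slot 14 ⇒ 0x4E007 (P1/RW1/US1/PS0)
  lvl3: tbl 0x4E, slot 22 ⇒ 0x52007 (P1/RW1/US1/PS0)
  ⇒ phys 0x523F7  [4 reads]

Access #0 fault: NONE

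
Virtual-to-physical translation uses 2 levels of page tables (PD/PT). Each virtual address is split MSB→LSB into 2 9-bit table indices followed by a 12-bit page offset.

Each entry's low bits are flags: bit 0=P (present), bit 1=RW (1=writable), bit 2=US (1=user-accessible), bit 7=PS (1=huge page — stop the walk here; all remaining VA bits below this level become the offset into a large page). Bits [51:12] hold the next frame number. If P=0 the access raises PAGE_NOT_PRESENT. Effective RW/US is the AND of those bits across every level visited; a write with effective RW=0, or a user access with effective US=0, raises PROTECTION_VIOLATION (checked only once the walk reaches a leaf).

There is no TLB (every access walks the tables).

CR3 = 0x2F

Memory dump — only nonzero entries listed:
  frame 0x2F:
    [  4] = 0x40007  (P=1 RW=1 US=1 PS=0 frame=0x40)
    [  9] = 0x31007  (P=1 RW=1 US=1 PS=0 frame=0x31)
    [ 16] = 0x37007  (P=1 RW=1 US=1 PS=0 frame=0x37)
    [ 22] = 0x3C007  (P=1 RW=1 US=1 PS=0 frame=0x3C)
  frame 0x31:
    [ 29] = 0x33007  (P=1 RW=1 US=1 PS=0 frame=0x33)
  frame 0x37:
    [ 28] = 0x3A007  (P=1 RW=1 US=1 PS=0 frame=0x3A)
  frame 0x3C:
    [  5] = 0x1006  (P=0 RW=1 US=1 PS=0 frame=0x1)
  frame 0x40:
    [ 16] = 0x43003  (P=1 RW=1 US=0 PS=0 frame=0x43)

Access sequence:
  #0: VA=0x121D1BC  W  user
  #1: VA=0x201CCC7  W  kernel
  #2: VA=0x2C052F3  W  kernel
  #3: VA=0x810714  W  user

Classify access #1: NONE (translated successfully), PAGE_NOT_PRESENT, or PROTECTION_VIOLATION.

Per-access translation:
#0 VA=0x121D1BC (w,user):
  lvl0: tbl 0x2F, slot 9 ⇒ 0x31007 (P1/RW1/US1/PS0)
  lvl1: tbl 0x31, slot 29 ⇒ 0x33007 (P1/RW1/US1/PS0)
  → PA=0x331BC  (2 entries read)
#1 VA=0x201CCC7 (w,kernel):
  lvl0: tbl 0x2F, slot 16 ⇒ 0x37007 (P1/RW1/US1/PS0)
  lvl1: tbl 0x37, slot 28 ⇒ 0x3A007 (P1/RW1/US1/PS0)
  → PA=0x3ACC7  (2 entries read)
#2 VA=0x2C052F3 (w,kernel):
  lvl0: tbl 0x2F, slot 22 ⇒ 0x3C007 (P1/RW1/US1/PS0)
  lvl1: tbl 0x3C, slot 5 ⇒ 0x1006 (P0/RW1/US1/PS0)
  ⇒ fault: PAGE_NOT_PRESENT  — 2 lookups
#3 VA=0x810714 (w,user):
  lvl0: tbl 0x2F, slot 4 ⇒ 0x40007 (P1/RW1/US1/PS0)
  lvl1: tbl 0x40, slot 16 ⇒ 0x43003 (P1/RW1/US0/PS0)
  ⇒ fault: PROTECTION_VIOLATION  — 2 lookups

Access #1 fault: NONE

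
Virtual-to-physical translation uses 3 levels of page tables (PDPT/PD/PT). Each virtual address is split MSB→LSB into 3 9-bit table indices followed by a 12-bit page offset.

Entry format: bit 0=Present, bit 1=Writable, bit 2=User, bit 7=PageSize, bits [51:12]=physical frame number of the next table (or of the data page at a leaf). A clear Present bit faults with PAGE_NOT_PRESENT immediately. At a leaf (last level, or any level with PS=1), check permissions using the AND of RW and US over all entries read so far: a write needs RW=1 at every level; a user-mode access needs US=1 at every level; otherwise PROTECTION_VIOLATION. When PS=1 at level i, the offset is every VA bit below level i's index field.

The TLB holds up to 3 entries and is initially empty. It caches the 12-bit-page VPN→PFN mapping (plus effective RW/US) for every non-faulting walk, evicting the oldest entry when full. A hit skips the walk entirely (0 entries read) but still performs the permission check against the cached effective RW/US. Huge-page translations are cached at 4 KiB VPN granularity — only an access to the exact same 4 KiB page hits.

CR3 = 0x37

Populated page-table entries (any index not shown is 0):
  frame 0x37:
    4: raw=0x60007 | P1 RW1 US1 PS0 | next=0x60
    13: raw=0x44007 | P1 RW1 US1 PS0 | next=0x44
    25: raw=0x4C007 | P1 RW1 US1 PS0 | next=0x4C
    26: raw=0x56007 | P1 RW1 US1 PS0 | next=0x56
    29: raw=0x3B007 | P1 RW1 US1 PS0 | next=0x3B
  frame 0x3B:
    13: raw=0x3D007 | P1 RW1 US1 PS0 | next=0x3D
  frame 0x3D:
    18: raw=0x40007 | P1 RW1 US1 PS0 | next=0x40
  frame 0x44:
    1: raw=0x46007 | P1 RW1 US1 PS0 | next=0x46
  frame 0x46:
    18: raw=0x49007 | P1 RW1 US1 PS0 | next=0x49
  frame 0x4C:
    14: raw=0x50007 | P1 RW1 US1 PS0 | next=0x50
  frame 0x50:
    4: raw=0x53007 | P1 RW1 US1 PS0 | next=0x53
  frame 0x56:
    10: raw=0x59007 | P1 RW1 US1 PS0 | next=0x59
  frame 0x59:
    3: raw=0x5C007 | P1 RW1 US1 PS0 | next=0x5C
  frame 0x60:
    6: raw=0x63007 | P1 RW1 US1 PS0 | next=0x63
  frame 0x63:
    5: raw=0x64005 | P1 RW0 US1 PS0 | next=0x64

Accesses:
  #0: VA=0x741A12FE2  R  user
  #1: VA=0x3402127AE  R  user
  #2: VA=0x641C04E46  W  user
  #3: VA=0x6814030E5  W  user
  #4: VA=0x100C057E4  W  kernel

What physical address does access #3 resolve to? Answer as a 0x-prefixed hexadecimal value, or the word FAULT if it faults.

Walk each access:
#0 VA=0x741A12FE2 (r,user):
  L0: frame=0x37 idx=29 entry=0x3B007 [P=1 RW=1 US=1 PS=0]
  L1: frame=0x3B idx=13 entry=0x3D007 [P=1 RW=1 US=1 PS=0]
  L2: frame=0x3D idx=18 entry=0x40007 [P=1 RW=1 US=1 PS=0]
  ✓ 0x40FE2  — 3 lookups
#1 VA=0x3402127AE (r,user):
  L0: frame=0x37 idx=13 entry=0x44007 [P=1 RW=1 US=1 PS=0]
  L1: frame=0x44 idx=1 entry=0x46007 [P=1 RW=1 US=1 PS=0]
  L2: frame=0x46 idx=18 entry=0x49007 [P=1 RW=1 US=1 PS=0]
  ✓ 0x497AE  — 3 lookups
#2 VA=0x641C04E46 (w,user):
  L0: frame=0x37 idx=25 entry=0x4C007 [P=1 RW=1 US=1 PS=0]
  L1: frame=0x4C idx=14 entry=0x50007 [P=1 RW=1 US=1 PS=0]
  L2: frame=0x50 idx=4 entry=0x53007 [P=1 RW=1 US=1 PS=0]
  ✓ 0x53E46  — 3 lookups
#3 VA=0x6814030E5 (w,user):
  L0: frame=0x37 idx=26 entry=0x56007 [P=1 RW=1 US=1 PS=0]
  L1: frame=0x56 idx=10 entry=0x59007 [P=1 RW=1 US=1 PS=0]
  L2: frame=0x59 idx=3 entry=0x5C007 [P=1 RW=1 US=1 PS=0]
  ✓ 0x5C0E5  — 3 lookups
#4 VA=0x100C057E4 (w,kernel):
  L0: frame=0x37 idx=4 entry=0x60007 [P=1 RW=1 US=1 PS=0]
  L1: frame=0x60 idx=6 entry=0x63007 [P=1 RW=1 US=1 PS=0]
  L2: frame=0x63 idx=5 entry=0x64005 [P=1 RW=0 US=1 PS=0]
  ✗ PROTECTION_VIOLATION  [3 reads]

Access #3 PA: 0x5C0E5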